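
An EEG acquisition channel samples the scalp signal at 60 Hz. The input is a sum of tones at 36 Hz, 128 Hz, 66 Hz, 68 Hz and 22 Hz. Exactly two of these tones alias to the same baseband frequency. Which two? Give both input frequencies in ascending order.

fs/2 = 30 Hz.
36 Hz > fs/2 = 30 Hz, folds to fs − 36 Hz = 24 Hz.
128 Hz mod fs = 8 Hz.
8 Hz ≤ fs/2 = 30 Hz, appears at 8 Hz.
66 Hz mod fs = 6 Hz.
6 Hz ≤ fs/2 = 30 Hz, appears at 6 Hz.
68 Hz mod fs = 8 Hz.
8 Hz ≤ fs/2 = 30 Hz, appears at 8 Hz.
22 Hz ≤ fs/2 = 30 Hz, passes unchanged.
68 Hz and 128 Hz both map to 8 Hz.

68 Hz, 128 Hz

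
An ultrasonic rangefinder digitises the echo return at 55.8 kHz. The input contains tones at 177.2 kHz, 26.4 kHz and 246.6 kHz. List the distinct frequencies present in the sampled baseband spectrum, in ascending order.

fs/2 = 27.9 kHz.
177.2 kHz mod fs = 9.8 kHz.
9.8 kHz ≤ fs/2 = 27.9 kHz, appears at 9.8 kHz.
26.4 kHz ≤ fs/2 = 27.9 kHz, passes unchanged.
246.6 kHz mod fs = 23.4 kHz.
23.4 kHz ≤ fs/2 = 27.9 kHz, appears at 23.4 kHz.
Distinct values: {9.8 kHz, 23.4 kHz, 26.4 kHz}.

9.8 kHz, 23.4 kHz, 26.4 kHz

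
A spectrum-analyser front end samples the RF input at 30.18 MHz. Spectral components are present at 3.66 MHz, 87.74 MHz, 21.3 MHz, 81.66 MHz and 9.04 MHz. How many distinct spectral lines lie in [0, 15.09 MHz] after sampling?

4

fs/2 = 15.09 MHz.
3.66 MHz ≤ fs/2 = 15.09 MHz, passes unchanged.
87.74 MHz mod fs = 27.38 MHz.
27.38 MHz > fs/2 = 15.09 MHz, folds to fs − 27.38 MHz = 2.8 MHz.
21.3 MHz > fs/2 = 15.09 MHz, folds to fs − 21.3 MHz = 8.88 MHz.
81.66 MHz mod fs = 21.3 MHz.
21.3 MHz > fs/2 = 15.09 MHz, folds to fs − 21.3 MHz = 8.88 MHz.
9.04 MHz ≤ fs/2 = 15.09 MHz, passes unchanged.
Distinct values: {2.8 MHz, 3.66 MHz, 8.88 MHz, 9.04 MHz} → 4.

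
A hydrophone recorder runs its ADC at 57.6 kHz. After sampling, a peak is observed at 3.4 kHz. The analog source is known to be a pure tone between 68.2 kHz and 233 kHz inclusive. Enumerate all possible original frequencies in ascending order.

Frequencies that alias to 3.4 kHz are k·fs ± 3.4 kHz for integer k ≥ 0.
k=0: 3.4 kHz.
k=1: 54.2 kHz, 61 kHz.
k=2: 111.8 kHz, 118.6 kHz.
k=3: 169.4 kHz, 176.2 kHz.
k=4: 227 kHz, 233.8 kHz.
k=5: 284.6 kHz, 291.4 kHz.
Within [68.2 kHz, 233 kHz]: 111.8 kHz, 118.6 kHz, 169.4 kHz, 176.2 kHz, 227 kHz.

111.8 kHz, 118.6 kHz, 169.4 kHz, 176.2 kHz, 227 kHz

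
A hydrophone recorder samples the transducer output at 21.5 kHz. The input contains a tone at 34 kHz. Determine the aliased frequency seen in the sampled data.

34 kHz mod fs = 12.5 kHz.
12.5 kHz > fs/2 = 10.75 kHz, folds to fs − 12.5 kHz = 9 kHz.

9 kHz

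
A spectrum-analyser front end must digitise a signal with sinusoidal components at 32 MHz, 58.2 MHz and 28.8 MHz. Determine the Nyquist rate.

Highest-frequency component: 58.2 MHz.
Nyquist rate = 2 × 58.2 MHz = 116.4 MHz.

116.4 MHz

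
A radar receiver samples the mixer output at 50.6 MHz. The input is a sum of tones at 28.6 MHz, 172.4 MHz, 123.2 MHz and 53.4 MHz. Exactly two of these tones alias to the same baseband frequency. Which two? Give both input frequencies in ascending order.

fs/2 = 25.3 MHz.
28.6 MHz > fs/2 = 25.3 MHz, folds to fs − 28.6 MHz = 22 MHz.
172.4 MHz mod fs = 20.6 MHz.
20.6 MHz ≤ fs/2 = 25.3 MHz, appears at 20.6 MHz.
123.2 MHz mod fs = 22 MHz.
22 MHz ≤ fs/2 = 25.3 MHz, appears at 22 MHz.
53.4 MHz mod fs = 2.8 MHz.
2.8 MHz ≤ fs/2 = 25.3 MHz, appears at 2.8 MHz.
28.6 MHz and 123.2 MHz both map to 22 MHz.

28.6 MHz, 123.2 MHz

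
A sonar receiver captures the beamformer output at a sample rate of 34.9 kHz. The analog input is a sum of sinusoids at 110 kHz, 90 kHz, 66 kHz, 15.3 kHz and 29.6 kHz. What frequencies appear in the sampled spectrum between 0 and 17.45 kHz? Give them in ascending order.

fs/2 = 17.45 kHz.
110 kHz mod fs = 5.3 kHz.
5.3 kHz ≤ fs/2 = 17.45 kHz, appears at 5.3 kHz.
90 kHz mod fs = 20.2 kHz.
20.2 kHz > fs/2 = 17.45 kHz, folds to fs − 20.2 kHz = 14.7 kHz.
66 kHz mod fs = 31.1 kHz.
31.1 kHz > fs/2 = 17.45 kHz, folds to fs − 31.1 kHz = 3.8 kHz.
15.3 kHz ≤ fs/2 = 17.45 kHz, passes unchanged.
29.6 kHz > fs/2 = 17.45 kHz, folds to fs − 29.6 kHz = 5.3 kHz.
Distinct values: {3.8 kHz, 5.3 kHz, 14.7 kHz, 15.3 kHz}.

3.8 kHz, 5.3 kHz, 14.7 kHz, 15.3 kHz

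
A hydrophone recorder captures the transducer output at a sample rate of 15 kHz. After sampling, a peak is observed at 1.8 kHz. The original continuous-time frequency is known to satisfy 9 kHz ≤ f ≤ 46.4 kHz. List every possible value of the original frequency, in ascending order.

13.2 kHz, 16.8 kHz, 28.2 kHz, 31.8 kHz, 43.2 kHz

Frequencies that alias to 1.8 kHz are k·fs ± 1.8 kHz for integer k ≥ 0.
k=0: 1.8 kHz.
k=1: 13.2 kHz, 16.8 kHz.
k=2: 28.2 kHz, 31.8 kHz.
k=3: 43.2 kHz, 46.8 kHz.
k=4: 58.2 kHz, 61.8 kHz.
Within [9 kHz, 46.4 kHz]: 13.2 kHz, 16.8 kHz, 28.2 kHz, 31.8 kHz, 43.2 kHz.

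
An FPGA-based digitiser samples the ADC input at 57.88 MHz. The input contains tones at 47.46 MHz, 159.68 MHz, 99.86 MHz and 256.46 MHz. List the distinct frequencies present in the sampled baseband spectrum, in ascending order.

fs/2 = 28.94 MHz.
47.46 MHz > fs/2 = 28.94 MHz, folds to fs − 47.46 MHz = 10.42 MHz.
159.68 MHz mod fs = 43.92 MHz.
43.92 MHz > fs/2 = 28.94 MHz, folds to fs − 43.92 MHz = 13.96 MHz.
99.86 MHz mod fs = 41.98 MHz.
41.98 MHz > fs/2 = 28.94 MHz, folds to fs − 41.98 MHz = 15.9 MHz.
256.46 MHz mod fs = 24.94 MHz.
24.94 MHz ≤ fs/2 = 28.94 MHz, appears at 24.94 MHz.
Distinct values: {10.42 MHz, 13.96 MHz, 15.9 MHz, 24.94 MHz}.

10.42 MHz, 13.96 MHz, 15.9 MHz, 24.94 MHz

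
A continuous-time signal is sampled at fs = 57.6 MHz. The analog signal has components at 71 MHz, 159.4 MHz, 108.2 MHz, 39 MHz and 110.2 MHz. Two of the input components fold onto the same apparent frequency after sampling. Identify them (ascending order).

fs/2 = 28.8 MHz.
71 MHz mod fs = 13.4 MHz.
13.4 MHz ≤ fs/2 = 28.8 MHz, appears at 13.4 MHz.
159.4 MHz mod fs = 44.2 MHz.
44.2 MHz > fs/2 = 28.8 MHz, folds to fs − 44.2 MHz = 13.4 MHz.
108.2 MHz mod fs = 50.6 MHz.
50.6 MHz > fs/2 = 28.8 MHz, folds to fs − 50.6 MHz = 7 MHz.
39 MHz > fs/2 = 28.8 MHz, folds to fs − 39 MHz = 18.6 MHz.
110.2 MHz mod fs = 52.6 MHz.
52.6 MHz > fs/2 = 28.8 MHz, folds to fs − 52.6 MHz = 5 MHz.
71 MHz and 159.4 MHz both map to 13.4 MHz.

71 MHz, 159.4 MHz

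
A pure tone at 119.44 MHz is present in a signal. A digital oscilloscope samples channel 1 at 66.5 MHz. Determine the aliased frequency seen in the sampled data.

13.56 MHz

119.44 MHz mod fs = 52.94 MHz.
52.94 MHz > fs/2 = 33.25 MHz, folds to fs − 52.94 MHz = 13.56 MHz.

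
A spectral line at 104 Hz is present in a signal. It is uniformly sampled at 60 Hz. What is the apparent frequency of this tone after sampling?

16 Hz

104 Hz mod fs = 44 Hz.
44 Hz > fs/2 = 30 Hz, folds to fs − 44 Hz = 16 Hz.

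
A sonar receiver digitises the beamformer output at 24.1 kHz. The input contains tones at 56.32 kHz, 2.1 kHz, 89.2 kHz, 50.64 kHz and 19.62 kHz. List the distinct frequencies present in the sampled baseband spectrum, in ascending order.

2.1 kHz, 2.44 kHz, 4.48 kHz, 7.2 kHz, 8.12 kHz

fs/2 = 12.05 kHz.
56.32 kHz mod fs = 8.12 kHz.
8.12 kHz ≤ fs/2 = 12.05 kHz, appears at 8.12 kHz.
2.1 kHz ≤ fs/2 = 12.05 kHz, passes unchanged.
89.2 kHz mod fs = 16.9 kHz.
16.9 kHz > fs/2 = 12.05 kHz, folds to fs − 16.9 kHz = 7.2 kHz.
50.64 kHz mod fs = 2.44 kHz.
2.44 kHz ≤ fs/2 = 12.05 kHz, appears at 2.44 kHz.
19.62 kHz > fs/2 = 12.05 kHz, folds to fs − 19.62 kHz = 4.48 kHz.
Distinct values: {2.1 kHz, 2.44 kHz, 4.48 kHz, 7.2 kHz, 8.12 kHz}.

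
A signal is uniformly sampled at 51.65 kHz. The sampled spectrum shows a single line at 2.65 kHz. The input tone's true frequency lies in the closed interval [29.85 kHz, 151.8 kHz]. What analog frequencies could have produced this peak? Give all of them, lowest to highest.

Frequencies that alias to 2.65 kHz are k·fs ± 2.65 kHz for integer k ≥ 0.
k=0: 2.65 kHz.
k=1: 49 kHz, 54.3 kHz.
k=2: 100.65 kHz, 105.95 kHz.
k=3: 152.3 kHz, 157.6 kHz.
Within [29.85 kHz, 151.8 kHz]: 49 kHz, 54.3 kHz, 100.65 kHz, 105.95 kHz.

49 kHz, 54.3 kHz, 100.65 kHz, 105.95 kHz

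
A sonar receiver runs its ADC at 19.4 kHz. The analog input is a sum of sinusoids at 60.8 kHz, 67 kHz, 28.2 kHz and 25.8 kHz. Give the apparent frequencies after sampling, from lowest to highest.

2.6 kHz, 6.4 kHz, 8.8 kHz

fs/2 = 9.7 kHz.
60.8 kHz mod fs = 2.6 kHz.
2.6 kHz ≤ fs/2 = 9.7 kHz, appears at 2.6 kHz.
67 kHz mod fs = 8.8 kHz.
8.8 kHz ≤ fs/2 = 9.7 kHz, appears at 8.8 kHz.
28.2 kHz mod fs = 8.8 kHz.
8.8 kHz ≤ fs/2 = 9.7 kHz, appears at 8.8 kHz.
25.8 kHz mod fs = 6.4 kHz.
6.4 kHz ≤ fs/2 = 9.7 kHz, appears at 6.4 kHz.
Distinct values: {2.6 kHz, 6.4 kHz, 8.8 kHz}.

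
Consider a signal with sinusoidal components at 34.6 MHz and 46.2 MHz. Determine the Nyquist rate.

92.4 MHz

Highest-frequency component: 46.2 MHz.
Nyquist rate = 2 × 46.2 MHz = 92.4 MHz.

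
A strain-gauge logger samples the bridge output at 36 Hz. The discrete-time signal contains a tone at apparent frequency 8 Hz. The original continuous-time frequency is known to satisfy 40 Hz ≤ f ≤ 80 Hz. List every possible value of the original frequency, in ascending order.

Frequencies that alias to 8 Hz are k·fs ± 8 Hz for integer k ≥ 0.
k=0: 8 Hz.
k=1: 28 Hz, 44 Hz.
k=2: 64 Hz, 80 Hz.
k=3: 100 Hz, 116 Hz.
Within [40 Hz, 80 Hz]: 44 Hz, 64 Hz, 80 Hz.

44 Hz, 64 Hz, 80 Hz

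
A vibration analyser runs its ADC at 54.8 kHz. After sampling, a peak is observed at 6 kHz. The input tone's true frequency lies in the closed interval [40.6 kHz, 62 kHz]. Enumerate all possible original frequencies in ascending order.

Frequencies that alias to 6 kHz are k·fs ± 6 kHz for integer k ≥ 0.
k=0: 6 kHz.
k=1: 48.8 kHz, 60.8 kHz.
k=2: 103.6 kHz, 115.6 kHz.
Within [40.6 kHz, 62 kHz]: 48.8 kHz, 60.8 kHz.

48.8 kHz, 60.8 kHz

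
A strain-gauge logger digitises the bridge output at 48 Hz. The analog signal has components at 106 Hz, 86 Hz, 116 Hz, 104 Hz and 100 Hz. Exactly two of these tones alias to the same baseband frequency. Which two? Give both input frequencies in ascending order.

fs/2 = 24 Hz.
106 Hz mod fs = 10 Hz.
10 Hz ≤ fs/2 = 24 Hz, appears at 10 Hz.
86 Hz mod fs = 38 Hz.
38 Hz > fs/2 = 24 Hz, folds to fs − 38 Hz = 10 Hz.
116 Hz mod fs = 20 Hz.
20 Hz ≤ fs/2 = 24 Hz, appears at 20 Hz.
104 Hz mod fs = 8 Hz.
8 Hz ≤ fs/2 = 24 Hz, appears at 8 Hz.
100 Hz mod fs = 4 Hz.
4 Hz ≤ fs/2 = 24 Hz, appears at 4 Hz.
86 Hz and 106 Hz both map to 10 Hz.

86 Hz, 106 Hz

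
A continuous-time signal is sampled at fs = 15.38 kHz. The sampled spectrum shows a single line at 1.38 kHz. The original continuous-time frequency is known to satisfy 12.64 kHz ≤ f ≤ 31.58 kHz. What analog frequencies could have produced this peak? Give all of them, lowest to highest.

14 kHz, 16.76 kHz, 29.38 kHz

Frequencies that alias to 1.38 kHz are k·fs ± 1.38 kHz for integer k ≥ 0.
k=0: 1.38 kHz.
k=1: 14 kHz, 16.76 kHz.
k=2: 29.38 kHz, 32.14 kHz.
k=3: 44.76 kHz, 47.52 kHz.
Within [12.64 kHz, 31.58 kHz]: 14 kHz, 16.76 kHz, 29.38 kHz.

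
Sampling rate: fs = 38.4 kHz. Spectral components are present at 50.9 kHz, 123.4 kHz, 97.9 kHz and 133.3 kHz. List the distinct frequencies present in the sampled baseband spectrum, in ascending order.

8.2 kHz, 12.5 kHz, 17.3 kHz, 18.1 kHz

fs/2 = 19.2 kHz.
50.9 kHz mod fs = 12.5 kHz.
12.5 kHz ≤ fs/2 = 19.2 kHz, appears at 12.5 kHz.
123.4 kHz mod fs = 8.2 kHz.
8.2 kHz ≤ fs/2 = 19.2 kHz, appears at 8.2 kHz.
97.9 kHz mod fs = 21.1 kHz.
21.1 kHz > fs/2 = 19.2 kHz, folds to fs − 21.1 kHz = 17.3 kHz.
133.3 kHz mod fs = 18.1 kHz.
18.1 kHz ≤ fs/2 = 19.2 kHz, appears at 18.1 kHz.
Distinct values: {8.2 kHz, 12.5 kHz, 17.3 kHz, 18.1 kHz}.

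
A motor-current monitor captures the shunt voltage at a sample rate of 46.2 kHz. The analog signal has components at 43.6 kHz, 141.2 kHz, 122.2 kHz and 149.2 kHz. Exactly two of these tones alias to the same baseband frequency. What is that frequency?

fs/2 = 23.1 kHz.
43.6 kHz > fs/2 = 23.1 kHz, folds to fs − 43.6 kHz = 2.6 kHz.
141.2 kHz mod fs = 2.6 kHz.
2.6 kHz ≤ fs/2 = 23.1 kHz, appears at 2.6 kHz.
122.2 kHz mod fs = 29.8 kHz.
29.8 kHz > fs/2 = 23.1 kHz, folds to fs − 29.8 kHz = 16.4 kHz.
149.2 kHz mod fs = 10.6 kHz.
10.6 kHz ≤ fs/2 = 23.1 kHz, appears at 10.6 kHz.
43.6 kHz and 141.2 kHz both map to 2.6 kHz.

2.6 kHz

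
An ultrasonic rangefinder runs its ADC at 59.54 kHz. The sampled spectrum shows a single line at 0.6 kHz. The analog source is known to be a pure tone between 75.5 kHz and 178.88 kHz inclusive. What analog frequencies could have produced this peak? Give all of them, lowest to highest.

118.48 kHz, 119.68 kHz, 178.02 kHz

Frequencies that alias to 0.6 kHz are k·fs ± 0.6 kHz for integer k ≥ 0.
k=0: 0.6 kHz.
k=1: 58.94 kHz, 60.14 kHz.
k=2: 118.48 kHz, 119.68 kHz.
k=3: 178.02 kHz, 179.22 kHz.
k=4: 237.56 kHz, 238.76 kHz.
Within [75.5 kHz, 178.88 kHz]: 118.48 kHz, 119.68 kHz, 178.02 kHz.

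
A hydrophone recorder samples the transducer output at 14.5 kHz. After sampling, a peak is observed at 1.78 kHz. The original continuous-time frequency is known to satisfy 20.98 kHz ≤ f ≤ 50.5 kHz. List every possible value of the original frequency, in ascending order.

Frequencies that alias to 1.78 kHz are k·fs ± 1.78 kHz for integer k ≥ 0.
k=0: 1.78 kHz.
k=1: 12.72 kHz, 16.28 kHz.
k=2: 27.22 kHz, 30.78 kHz.
k=3: 41.72 kHz, 45.28 kHz.
k=4: 56.22 kHz, 59.78 kHz.
Within [20.98 kHz, 50.5 kHz]: 27.22 kHz, 30.78 kHz, 41.72 kHz, 45.28 kHz.

27.22 kHz, 30.78 kHz, 41.72 kHz, 45.28 kHz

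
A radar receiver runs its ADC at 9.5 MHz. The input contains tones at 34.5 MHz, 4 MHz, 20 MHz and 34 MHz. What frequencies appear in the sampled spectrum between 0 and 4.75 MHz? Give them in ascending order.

1 MHz, 3.5 MHz, 4 MHz

fs/2 = 4.75 MHz.
34.5 MHz mod fs = 6 MHz.
6 MHz > fs/2 = 4.75 MHz, folds to fs − 6 MHz = 3.5 MHz.
4 MHz ≤ fs/2 = 4.75 MHz, passes unchanged.
20 MHz mod fs = 1 MHz.
1 MHz ≤ fs/2 = 4.75 MHz, appears at 1 MHz.
34 MHz mod fs = 5.5 MHz.
5.5 MHz > fs/2 = 4.75 MHz, folds to fs − 5.5 MHz = 4 MHz.
Distinct values: {1 MHz, 3.5 MHz, 4 MHz}.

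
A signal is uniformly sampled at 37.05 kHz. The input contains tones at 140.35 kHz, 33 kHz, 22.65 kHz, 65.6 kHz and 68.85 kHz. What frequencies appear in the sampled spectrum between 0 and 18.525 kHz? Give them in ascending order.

fs/2 = 18.525 kHz.
140.35 kHz mod fs = 29.2 kHz.
29.2 kHz > fs/2 = 18.525 kHz, folds to fs − 29.2 kHz = 7.85 kHz.
33 kHz > fs/2 = 18.525 kHz, folds to fs − 33 kHz = 4.05 kHz.
22.65 kHz > fs/2 = 18.525 kHz, folds to fs − 22.65 kHz = 14.4 kHz.
65.6 kHz mod fs = 28.55 kHz.
28.55 kHz > fs/2 = 18.525 kHz, folds to fs − 28.55 kHz = 8.5 kHz.
68.85 kHz mod fs = 31.8 kHz.
31.8 kHz > fs/2 = 18.525 kHz, folds to fs − 31.8 kHz = 5.25 kHz.
Distinct values: {4.05 kHz, 5.25 kHz, 7.85 kHz, 8.5 kHz, 14.4 kHz}.

4.05 kHz, 5.25 kHz, 7.85 kHz, 8.5 kHz, 14.4 kHz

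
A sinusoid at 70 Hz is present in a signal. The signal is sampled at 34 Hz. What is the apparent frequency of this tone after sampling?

70 Hz mod fs = 2 Hz.
2 Hz ≤ fs/2 = 17 Hz, appears at 2 Hz.

2 Hz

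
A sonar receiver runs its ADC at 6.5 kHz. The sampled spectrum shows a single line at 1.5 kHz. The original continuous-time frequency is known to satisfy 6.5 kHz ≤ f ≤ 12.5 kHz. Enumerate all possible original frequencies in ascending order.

Frequencies that alias to 1.5 kHz are k·fs ± 1.5 kHz for integer k ≥ 0.
k=0: 1.5 kHz.
k=1: 5 kHz, 8 kHz.
k=2: 11.5 kHz, 14.5 kHz.
k=3: 18 kHz, 21 kHz.
Within [6.5 kHz, 12.5 kHz]: 8 kHz, 11.5 kHz.

8 kHz, 11.5 kHz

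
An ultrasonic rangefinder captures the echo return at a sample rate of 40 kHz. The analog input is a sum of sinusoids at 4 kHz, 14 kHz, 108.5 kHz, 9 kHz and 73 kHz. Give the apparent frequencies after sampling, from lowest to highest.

4 kHz, 7 kHz, 9 kHz, 11.5 kHz, 14 kHz

fs/2 = 20 kHz.
4 kHz ≤ fs/2 = 20 kHz, passes unchanged.
14 kHz ≤ fs/2 = 20 kHz, passes unchanged.
108.5 kHz mod fs = 28.5 kHz.
28.5 kHz > fs/2 = 20 kHz, folds to fs − 28.5 kHz = 11.5 kHz.
9 kHz ≤ fs/2 = 20 kHz, passes unchanged.
73 kHz mod fs = 33 kHz.
33 kHz > fs/2 = 20 kHz, folds to fs − 33 kHz = 7 kHz.
Distinct values: {4 kHz, 7 kHz, 9 kHz, 11.5 kHz, 14 kHz}.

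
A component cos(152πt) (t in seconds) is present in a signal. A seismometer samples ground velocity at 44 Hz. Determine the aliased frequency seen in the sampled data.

12 Hz

ω = 152π rad/s → f = ω/(2π) = 76 Hz.
76 Hz mod fs = 32 Hz.
32 Hz > fs/2 = 22 Hz, folds to fs − 32 Hz = 12 Hz.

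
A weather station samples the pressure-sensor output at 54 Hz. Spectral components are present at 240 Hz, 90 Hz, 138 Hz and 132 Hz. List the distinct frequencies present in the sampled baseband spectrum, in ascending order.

18 Hz, 24 Hz

fs/2 = 27 Hz.
240 Hz mod fs = 24 Hz.
24 Hz ≤ fs/2 = 27 Hz, appears at 24 Hz.
90 Hz mod fs = 36 Hz.
36 Hz > fs/2 = 27 Hz, folds to fs − 36 Hz = 18 Hz.
138 Hz mod fs = 30 Hz.
30 Hz > fs/2 = 27 Hz, folds to fs − 30 Hz = 24 Hz.
132 Hz mod fs = 24 Hz.
24 Hz ≤ fs/2 = 27 Hz, appears at 24 Hz.
Distinct values: {18 Hz, 24 Hz}.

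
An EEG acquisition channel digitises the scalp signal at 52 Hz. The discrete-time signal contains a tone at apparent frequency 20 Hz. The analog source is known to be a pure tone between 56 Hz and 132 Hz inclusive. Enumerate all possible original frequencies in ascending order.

72 Hz, 84 Hz, 124 Hz

Frequencies that alias to 20 Hz are k·fs ± 20 Hz for integer k ≥ 0.
k=0: 20 Hz.
k=1: 32 Hz, 72 Hz.
k=2: 84 Hz, 124 Hz.
k=3: 136 Hz, 176 Hz.
Within [56 Hz, 132 Hz]: 72 Hz, 84 Hz, 124 Hz.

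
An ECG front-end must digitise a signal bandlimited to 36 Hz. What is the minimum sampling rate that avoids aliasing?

Nyquist rate = 2 × 36 Hz = 72 Hz.

72 Hz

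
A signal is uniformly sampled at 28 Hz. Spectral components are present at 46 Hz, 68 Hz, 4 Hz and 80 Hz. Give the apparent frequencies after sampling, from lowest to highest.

fs/2 = 14 Hz.
46 Hz mod fs = 18 Hz.
18 Hz > fs/2 = 14 Hz, folds to fs − 18 Hz = 10 Hz.
68 Hz mod fs = 12 Hz.
12 Hz ≤ fs/2 = 14 Hz, appears at 12 Hz.
4 Hz ≤ fs/2 = 14 Hz, passes unchanged.
80 Hz mod fs = 24 Hz.
24 Hz > fs/2 = 14 Hz, folds to fs − 24 Hz = 4 Hz.
Distinct values: {4 Hz, 10 Hz, 12 Hz}.

4 Hz, 10 Hz, 12 Hz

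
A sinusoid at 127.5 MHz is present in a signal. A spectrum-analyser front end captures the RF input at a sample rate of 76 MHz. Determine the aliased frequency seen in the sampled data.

24.5 MHz

127.5 MHz mod fs = 51.5 MHz.
51.5 MHz > fs/2 = 38 MHz, folds to fs − 51.5 MHz = 24.5 MHz.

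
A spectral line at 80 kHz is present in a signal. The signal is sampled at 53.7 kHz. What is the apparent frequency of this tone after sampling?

26.3 kHz

80 kHz mod fs = 26.3 kHz.
26.3 kHz ≤ fs/2 = 26.85 kHz, appears at 26.3 kHz.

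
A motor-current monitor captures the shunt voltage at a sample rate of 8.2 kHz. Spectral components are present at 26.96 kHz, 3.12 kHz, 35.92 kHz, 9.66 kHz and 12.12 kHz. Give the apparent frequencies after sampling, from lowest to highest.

fs/2 = 4.1 kHz.
26.96 kHz mod fs = 2.36 kHz.
2.36 kHz ≤ fs/2 = 4.1 kHz, appears at 2.36 kHz.
3.12 kHz ≤ fs/2 = 4.1 kHz, passes unchanged.
35.92 kHz mod fs = 3.12 kHz.
3.12 kHz ≤ fs/2 = 4.1 kHz, appears at 3.12 kHz.
9.66 kHz mod fs = 1.46 kHz.
1.46 kHz ≤ fs/2 = 4.1 kHz, appears at 1.46 kHz.
12.12 kHz mod fs = 3.92 kHz.
3.92 kHz ≤ fs/2 = 4.1 kHz, appears at 3.92 kHz.
Distinct values: {1.46 kHz, 2.36 kHz, 3.12 kHz, 3.92 kHz}.

1.46 kHz, 2.36 kHz, 3.12 kHz, 3.92 kHz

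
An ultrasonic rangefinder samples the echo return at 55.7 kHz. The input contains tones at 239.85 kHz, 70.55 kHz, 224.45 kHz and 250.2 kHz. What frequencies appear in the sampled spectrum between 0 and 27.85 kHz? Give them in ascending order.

1.65 kHz, 14.85 kHz, 17.05 kHz, 27.4 kHz

fs/2 = 27.85 kHz.
239.85 kHz mod fs = 17.05 kHz.
17.05 kHz ≤ fs/2 = 27.85 kHz, appears at 17.05 kHz.
70.55 kHz mod fs = 14.85 kHz.
14.85 kHz ≤ fs/2 = 27.85 kHz, appears at 14.85 kHz.
224.45 kHz mod fs = 1.65 kHz.
1.65 kHz ≤ fs/2 = 27.85 kHz, appears at 1.65 kHz.
250.2 kHz mod fs = 27.4 kHz.
27.4 kHz ≤ fs/2 = 27.85 kHz, appears at 27.4 kHz.
Distinct values: {1.65 kHz, 14.85 kHz, 17.05 kHz, 27.4 kHz}.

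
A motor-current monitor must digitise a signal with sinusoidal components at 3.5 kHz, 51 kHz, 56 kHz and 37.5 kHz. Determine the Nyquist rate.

112 kHz

Highest-frequency component: 56 kHz.
Nyquist rate = 2 × 56 kHz = 112 kHz.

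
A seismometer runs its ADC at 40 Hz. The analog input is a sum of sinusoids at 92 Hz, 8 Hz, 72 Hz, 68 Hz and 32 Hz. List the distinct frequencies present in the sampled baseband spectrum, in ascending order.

8 Hz, 12 Hz

fs/2 = 20 Hz.
92 Hz mod fs = 12 Hz.
12 Hz ≤ fs/2 = 20 Hz, appears at 12 Hz.
8 Hz ≤ fs/2 = 20 Hz, passes unchanged.
72 Hz mod fs = 32 Hz.
32 Hz > fs/2 = 20 Hz, folds to fs − 32 Hz = 8 Hz.
68 Hz mod fs = 28 Hz.
28 Hz > fs/2 = 20 Hz, folds to fs − 28 Hz = 12 Hz.
32 Hz > fs/2 = 20 Hz, folds to fs − 32 Hz = 8 Hz.
Distinct values: {8 Hz, 12 Hz}.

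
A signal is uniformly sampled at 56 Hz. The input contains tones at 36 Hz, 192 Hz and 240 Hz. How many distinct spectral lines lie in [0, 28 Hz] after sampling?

3

fs/2 = 28 Hz.
36 Hz > fs/2 = 28 Hz, folds to fs − 36 Hz = 20 Hz.
192 Hz mod fs = 24 Hz.
24 Hz ≤ fs/2 = 28 Hz, appears at 24 Hz.
240 Hz mod fs = 16 Hz.
16 Hz ≤ fs/2 = 28 Hz, appears at 16 Hz.
Distinct values: {16 Hz, 20 Hz, 24 Hz} → 3.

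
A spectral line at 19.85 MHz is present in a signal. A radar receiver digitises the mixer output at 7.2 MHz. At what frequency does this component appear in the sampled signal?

1.75 MHz

19.85 MHz mod fs = 5.45 MHz.
5.45 MHz > fs/2 = 3.6 MHz, folds to fs − 5.45 MHz = 1.75 MHz.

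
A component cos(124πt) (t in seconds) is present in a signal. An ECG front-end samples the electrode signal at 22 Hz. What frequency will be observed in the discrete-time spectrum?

4 Hz

ω = 124π rad/s → f = ω/(2π) = 62 Hz.
62 Hz mod fs = 18 Hz.
18 Hz > fs/2 = 11 Hz, folds to fs − 18 Hz = 4 Hz.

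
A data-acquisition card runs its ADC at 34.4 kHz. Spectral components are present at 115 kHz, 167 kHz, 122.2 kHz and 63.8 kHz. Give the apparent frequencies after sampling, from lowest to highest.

5 kHz, 11.8 kHz, 15.4 kHz

fs/2 = 17.2 kHz.
115 kHz mod fs = 11.8 kHz.
11.8 kHz ≤ fs/2 = 17.2 kHz, appears at 11.8 kHz.
167 kHz mod fs = 29.4 kHz.
29.4 kHz > fs/2 = 17.2 kHz, folds to fs − 29.4 kHz = 5 kHz.
122.2 kHz mod fs = 19 kHz.
19 kHz > fs/2 = 17.2 kHz, folds to fs − 19 kHz = 15.4 kHz.
63.8 kHz mod fs = 29.4 kHz.
29.4 kHz > fs/2 = 17.2 kHz, folds to fs − 29.4 kHz = 5 kHz.
Distinct values: {5 kHz, 11.8 kHz, 15.4 kHz}.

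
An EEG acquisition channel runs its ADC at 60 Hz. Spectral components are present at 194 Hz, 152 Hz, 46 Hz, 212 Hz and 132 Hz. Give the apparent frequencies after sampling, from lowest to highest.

fs/2 = 30 Hz.
194 Hz mod fs = 14 Hz.
14 Hz ≤ fs/2 = 30 Hz, appears at 14 Hz.
152 Hz mod fs = 32 Hz.
32 Hz > fs/2 = 30 Hz, folds to fs − 32 Hz = 28 Hz.
46 Hz > fs/2 = 30 Hz, folds to fs − 46 Hz = 14 Hz.
212 Hz mod fs = 32 Hz.
32 Hz > fs/2 = 30 Hz, folds to fs − 32 Hz = 28 Hz.
132 Hz mod fs = 12 Hz.
12 Hz ≤ fs/2 = 30 Hz, appears at 12 Hz.
Distinct values: {12 Hz, 14 Hz, 28 Hz}.

12 Hz, 14 Hz, 28 Hz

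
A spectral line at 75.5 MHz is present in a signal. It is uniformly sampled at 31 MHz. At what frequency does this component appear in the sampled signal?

75.5 MHz mod fs = 13.5 MHz.
13.5 MHz ≤ fs/2 = 15.5 MHz, appears at 13.5 MHz.

13.5 MHz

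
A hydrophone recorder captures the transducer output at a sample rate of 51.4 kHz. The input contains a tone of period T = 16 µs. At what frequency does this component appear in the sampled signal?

11.1 kHz

T = 16 µs → f = 1/T = 62.5 kHz.
62.5 kHz mod fs = 11.1 kHz.
11.1 kHz ≤ fs/2 = 25.7 kHz, appears at 11.1 kHz.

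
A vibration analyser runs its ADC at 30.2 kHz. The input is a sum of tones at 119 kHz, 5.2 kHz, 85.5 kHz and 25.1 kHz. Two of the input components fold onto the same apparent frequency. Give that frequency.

fs/2 = 15.1 kHz.
119 kHz mod fs = 28.4 kHz.
28.4 kHz > fs/2 = 15.1 kHz, folds to fs − 28.4 kHz = 1.8 kHz.
5.2 kHz ≤ fs/2 = 15.1 kHz, passes unchanged.
85.5 kHz mod fs = 25.1 kHz.
25.1 kHz > fs/2 = 15.1 kHz, folds to fs − 25.1 kHz = 5.1 kHz.
25.1 kHz > fs/2 = 15.1 kHz, folds to fs − 25.1 kHz = 5.1 kHz.
25.1 kHz and 85.5 kHz both map to 5.1 kHz.

5.1 kHz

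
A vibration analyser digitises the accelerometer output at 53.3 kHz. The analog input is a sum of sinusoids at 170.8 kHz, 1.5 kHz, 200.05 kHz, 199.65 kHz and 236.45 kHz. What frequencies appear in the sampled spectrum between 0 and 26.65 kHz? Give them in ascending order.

1.5 kHz, 10.9 kHz, 13.15 kHz, 13.55 kHz, 23.25 kHz

fs/2 = 26.65 kHz.
170.8 kHz mod fs = 10.9 kHz.
10.9 kHz ≤ fs/2 = 26.65 kHz, appears at 10.9 kHz.
1.5 kHz ≤ fs/2 = 26.65 kHz, passes unchanged.
200.05 kHz mod fs = 40.15 kHz.
40.15 kHz > fs/2 = 26.65 kHz, folds to fs − 40.15 kHz = 13.15 kHz.
199.65 kHz mod fs = 39.75 kHz.
39.75 kHz > fs/2 = 26.65 kHz, folds to fs − 39.75 kHz = 13.55 kHz.
236.45 kHz mod fs = 23.25 kHz.
23.25 kHz ≤ fs/2 = 26.65 kHz, appears at 23.25 kHz.
Distinct values: {1.5 kHz, 10.9 kHz, 13.15 kHz, 13.55 kHz, 23.25 kHz}.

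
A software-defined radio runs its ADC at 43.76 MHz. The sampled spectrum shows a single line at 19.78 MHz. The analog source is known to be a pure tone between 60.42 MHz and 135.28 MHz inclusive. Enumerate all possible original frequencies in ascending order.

63.54 MHz, 67.74 MHz, 107.3 MHz, 111.5 MHz

Frequencies that alias to 19.78 MHz are k·fs ± 19.78 MHz for integer k ≥ 0.
k=0: 19.78 MHz.
k=1: 23.98 MHz, 63.54 MHz.
k=2: 67.74 MHz, 107.3 MHz.
k=3: 111.5 MHz, 151.06 MHz.
k=4: 155.26 MHz, 194.82 MHz.
Within [60.42 MHz, 135.28 MHz]: 63.54 MHz, 67.74 MHz, 107.3 MHz, 111.5 MHz.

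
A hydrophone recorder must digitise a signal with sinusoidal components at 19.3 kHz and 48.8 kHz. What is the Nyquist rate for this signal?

97.6 kHz

Highest-frequency component: 48.8 kHz.
Nyquist rate = 2 × 48.8 kHz = 97.6 kHz.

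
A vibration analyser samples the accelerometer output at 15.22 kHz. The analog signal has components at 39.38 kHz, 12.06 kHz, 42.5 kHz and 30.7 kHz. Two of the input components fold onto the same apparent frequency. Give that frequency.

fs/2 = 7.61 kHz.
39.38 kHz mod fs = 8.94 kHz.
8.94 kHz > fs/2 = 7.61 kHz, folds to fs − 8.94 kHz = 6.28 kHz.
12.06 kHz > fs/2 = 7.61 kHz, folds to fs − 12.06 kHz = 3.16 kHz.
42.5 kHz mod fs = 12.06 kHz.
12.06 kHz > fs/2 = 7.61 kHz, folds to fs − 12.06 kHz = 3.16 kHz.
30.7 kHz mod fs = 0.26 kHz.
0.26 kHz ≤ fs/2 = 7.61 kHz, appears at 0.26 kHz.
12.06 kHz and 42.5 kHz both map to 3.16 kHz.

3.16 kHz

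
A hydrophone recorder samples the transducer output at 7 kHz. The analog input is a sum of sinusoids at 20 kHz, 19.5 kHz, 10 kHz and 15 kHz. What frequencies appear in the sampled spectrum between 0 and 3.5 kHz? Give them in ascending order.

1 kHz, 1.5 kHz, 3 kHz

fs/2 = 3.5 kHz.
20 kHz mod fs = 6 kHz.
6 kHz > fs/2 = 3.5 kHz, folds to fs − 6 kHz = 1 kHz.
19.5 kHz mod fs = 5.5 kHz.
5.5 kHz > fs/2 = 3.5 kHz, folds to fs − 5.5 kHz = 1.5 kHz.
10 kHz mod fs = 3 kHz.
3 kHz ≤ fs/2 = 3.5 kHz, appears at 3 kHz.
15 kHz mod fs = 1 kHz.
1 kHz ≤ fs/2 = 3.5 kHz, appears at 1 kHz.
Distinct values: {1 kHz, 1.5 kHz, 3 kHz}.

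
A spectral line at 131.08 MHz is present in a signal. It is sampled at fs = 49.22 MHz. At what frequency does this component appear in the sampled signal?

131.08 MHz mod fs = 32.64 MHz.
32.64 MHz > fs/2 = 24.61 MHz, folds to fs − 32.64 MHz = 16.58 MHz.

16.58 MHz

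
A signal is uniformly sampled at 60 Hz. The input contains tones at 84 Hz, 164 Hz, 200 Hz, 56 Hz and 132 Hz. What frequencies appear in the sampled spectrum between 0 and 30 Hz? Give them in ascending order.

fs/2 = 30 Hz.
84 Hz mod fs = 24 Hz.
24 Hz ≤ fs/2 = 30 Hz, appears at 24 Hz.
164 Hz mod fs = 44 Hz.
44 Hz > fs/2 = 30 Hz, folds to fs − 44 Hz = 16 Hz.
200 Hz mod fs = 20 Hz.
20 Hz ≤ fs/2 = 30 Hz, appears at 20 Hz.
56 Hz > fs/2 = 30 Hz, folds to fs − 56 Hz = 4 Hz.
132 Hz mod fs = 12 Hz.
12 Hz ≤ fs/2 = 30 Hz, appears at 12 Hz.
Distinct values: {4 Hz, 12 Hz, 16 Hz, 20 Hz, 24 Hz}.

4 Hz, 12 Hz, 16 Hz, 20 Hz, 24 Hz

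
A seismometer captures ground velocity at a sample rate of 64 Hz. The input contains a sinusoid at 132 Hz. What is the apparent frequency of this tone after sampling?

132 Hz mod fs = 4 Hz.
4 Hz ≤ fs/2 = 32 Hz, appears at 4 Hz.

4 Hz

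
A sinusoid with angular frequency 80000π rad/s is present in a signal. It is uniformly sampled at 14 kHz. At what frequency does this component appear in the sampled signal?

2 kHz

ω = 80000π rad/s → f = ω/(2π) = 40000 Hz = 40 kHz.
40 kHz mod fs = 12 kHz.
12 kHz > fs/2 = 7 kHz, folds to fs − 12 kHz = 2 kHz.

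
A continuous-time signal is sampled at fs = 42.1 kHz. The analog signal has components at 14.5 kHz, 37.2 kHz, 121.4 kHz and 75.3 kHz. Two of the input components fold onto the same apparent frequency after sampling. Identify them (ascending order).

fs/2 = 21.05 kHz.
14.5 kHz ≤ fs/2 = 21.05 kHz, passes unchanged.
37.2 kHz > fs/2 = 21.05 kHz, folds to fs − 37.2 kHz = 4.9 kHz.
121.4 kHz mod fs = 37.2 kHz.
37.2 kHz > fs/2 = 21.05 kHz, folds to fs − 37.2 kHz = 4.9 kHz.
75.3 kHz mod fs = 33.2 kHz.
33.2 kHz > fs/2 = 21.05 kHz, folds to fs − 33.2 kHz = 8.9 kHz.
37.2 kHz and 121.4 kHz both map to 4.9 kHz.

37.2 kHz, 121.4 kHz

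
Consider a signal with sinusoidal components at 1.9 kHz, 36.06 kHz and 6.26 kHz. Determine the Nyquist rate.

Highest-frequency component: 36.06 kHz.
Nyquist rate = 2 × 36.06 kHz = 72.12 kHz.

72.12 kHz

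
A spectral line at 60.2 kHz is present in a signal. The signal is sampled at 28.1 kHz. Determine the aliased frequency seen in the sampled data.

4 kHz

60.2 kHz mod fs = 4 kHz.
4 kHz ≤ fs/2 = 14.05 kHz, appears at 4 kHz.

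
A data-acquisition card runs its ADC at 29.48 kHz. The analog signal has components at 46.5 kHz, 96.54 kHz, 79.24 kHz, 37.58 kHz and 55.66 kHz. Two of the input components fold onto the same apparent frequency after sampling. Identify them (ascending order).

fs/2 = 14.74 kHz.
46.5 kHz mod fs = 17.02 kHz.
17.02 kHz > fs/2 = 14.74 kHz, folds to fs − 17.02 kHz = 12.46 kHz.
96.54 kHz mod fs = 8.1 kHz.
8.1 kHz ≤ fs/2 = 14.74 kHz, appears at 8.1 kHz.
79.24 kHz mod fs = 20.28 kHz.
20.28 kHz > fs/2 = 14.74 kHz, folds to fs − 20.28 kHz = 9.2 kHz.
37.58 kHz mod fs = 8.1 kHz.
8.1 kHz ≤ fs/2 = 14.74 kHz, appears at 8.1 kHz.
55.66 kHz mod fs = 26.18 kHz.
26.18 kHz > fs/2 = 14.74 kHz, folds to fs − 26.18 kHz = 3.3 kHz.
37.58 kHz and 96.54 kHz both map to 8.1 kHz.

37.58 kHz, 96.54 kHz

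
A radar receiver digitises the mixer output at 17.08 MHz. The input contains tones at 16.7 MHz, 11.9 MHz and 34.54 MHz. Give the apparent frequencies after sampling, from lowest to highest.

0.38 MHz, 5.18 MHz

fs/2 = 8.54 MHz.
16.7 MHz > fs/2 = 8.54 MHz, folds to fs − 16.7 MHz = 0.38 MHz.
11.9 MHz > fs/2 = 8.54 MHz, folds to fs − 11.9 MHz = 5.18 MHz.
34.54 MHz mod fs = 0.38 MHz.
0.38 MHz ≤ fs/2 = 8.54 MHz, appears at 0.38 MHz.
Distinct values: {0.38 MHz, 5.18 MHz}.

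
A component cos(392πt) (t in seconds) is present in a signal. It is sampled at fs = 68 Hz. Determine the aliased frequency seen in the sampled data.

ω = 392π rad/s → f = ω/(2π) = 196 Hz.
196 Hz mod fs = 60 Hz.
60 Hz > fs/2 = 34 Hz, folds to fs − 60 Hz = 8 Hz.

8 Hz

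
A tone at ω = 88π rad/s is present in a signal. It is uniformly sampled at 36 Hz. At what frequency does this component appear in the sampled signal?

8 Hz

ω = 88π rad/s → f = ω/(2π) = 44 Hz.
44 Hz mod fs = 8 Hz.
8 Hz ≤ fs/2 = 18 Hz, appears at 8 Hz.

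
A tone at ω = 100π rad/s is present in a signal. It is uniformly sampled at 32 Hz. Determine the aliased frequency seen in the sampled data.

14 Hz

ω = 100π rad/s → f = ω/(2π) = 50 Hz.
50 Hz mod fs = 18 Hz.
18 Hz > fs/2 = 16 Hz, folds to fs − 18 Hz = 14 Hz.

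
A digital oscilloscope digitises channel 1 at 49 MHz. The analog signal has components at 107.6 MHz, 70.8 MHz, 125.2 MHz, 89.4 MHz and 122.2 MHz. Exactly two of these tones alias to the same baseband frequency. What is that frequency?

21.8 MHz

fs/2 = 24.5 MHz.
107.6 MHz mod fs = 9.6 MHz.
9.6 MHz ≤ fs/2 = 24.5 MHz, appears at 9.6 MHz.
70.8 MHz mod fs = 21.8 MHz.
21.8 MHz ≤ fs/2 = 24.5 MHz, appears at 21.8 MHz.
125.2 MHz mod fs = 27.2 MHz.
27.2 MHz > fs/2 = 24.5 MHz, folds to fs − 27.2 MHz = 21.8 MHz.
89.4 MHz mod fs = 40.4 MHz.
40.4 MHz > fs/2 = 24.5 MHz, folds to fs − 40.4 MHz = 8.6 MHz.
122.2 MHz mod fs = 24.2 MHz.
24.2 MHz ≤ fs/2 = 24.5 MHz, appears at 24.2 MHz.
70.8 MHz and 125.2 MHz both map to 21.8 MHz.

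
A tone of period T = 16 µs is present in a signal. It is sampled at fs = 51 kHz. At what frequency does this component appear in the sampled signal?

11.5 kHz

T = 16 µs → f = 1/T = 62.5 kHz.
62.5 kHz mod fs = 11.5 kHz.
11.5 kHz ≤ fs/2 = 25.5 kHz, appears at 11.5 kHz.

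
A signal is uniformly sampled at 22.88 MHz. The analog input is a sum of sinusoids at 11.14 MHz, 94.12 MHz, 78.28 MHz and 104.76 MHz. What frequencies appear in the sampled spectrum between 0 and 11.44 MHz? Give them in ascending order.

fs/2 = 11.44 MHz.
11.14 MHz ≤ fs/2 = 11.44 MHz, passes unchanged.
94.12 MHz mod fs = 2.6 MHz.
2.6 MHz ≤ fs/2 = 11.44 MHz, appears at 2.6 MHz.
78.28 MHz mod fs = 9.64 MHz.
9.64 MHz ≤ fs/2 = 11.44 MHz, appears at 9.64 MHz.
104.76 MHz mod fs = 13.24 MHz.
13.24 MHz > fs/2 = 11.44 MHz, folds to fs − 13.24 MHz = 9.64 MHz.
Distinct values: {2.6 MHz, 9.64 MHz, 11.14 MHz}.

2.6 MHz, 9.64 MHz, 11.14 MHz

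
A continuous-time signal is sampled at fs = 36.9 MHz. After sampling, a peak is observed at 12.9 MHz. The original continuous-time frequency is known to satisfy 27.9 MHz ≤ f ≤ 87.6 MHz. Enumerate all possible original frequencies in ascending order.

Frequencies that alias to 12.9 MHz are k·fs ± 12.9 MHz for integer k ≥ 0.
k=0: 12.9 MHz.
k=1: 24 MHz, 49.8 MHz.
k=2: 60.9 MHz, 86.7 MHz.
k=3: 97.8 MHz, 123.6 MHz.
Within [27.9 MHz, 87.6 MHz]: 49.8 MHz, 60.9 MHz, 86.7 MHz.

49.8 MHz, 60.9 MHz, 86.7 MHz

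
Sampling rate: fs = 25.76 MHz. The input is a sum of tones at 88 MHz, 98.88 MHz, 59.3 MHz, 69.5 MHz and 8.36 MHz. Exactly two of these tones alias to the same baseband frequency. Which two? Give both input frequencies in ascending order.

fs/2 = 12.88 MHz.
88 MHz mod fs = 10.72 MHz.
10.72 MHz ≤ fs/2 = 12.88 MHz, appears at 10.72 MHz.
98.88 MHz mod fs = 21.6 MHz.
21.6 MHz > fs/2 = 12.88 MHz, folds to fs − 21.6 MHz = 4.16 MHz.
59.3 MHz mod fs = 7.78 MHz.
7.78 MHz ≤ fs/2 = 12.88 MHz, appears at 7.78 MHz.
69.5 MHz mod fs = 17.98 MHz.
17.98 MHz > fs/2 = 12.88 MHz, folds to fs − 17.98 MHz = 7.78 MHz.
8.36 MHz ≤ fs/2 = 12.88 MHz, passes unchanged.
59.3 MHz and 69.5 MHz both map to 7.78 MHz.

59.3 MHz, 69.5 MHz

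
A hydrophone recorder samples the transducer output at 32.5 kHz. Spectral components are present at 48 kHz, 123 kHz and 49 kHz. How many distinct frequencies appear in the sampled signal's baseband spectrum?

fs/2 = 16.25 kHz.
48 kHz mod fs = 15.5 kHz.
15.5 kHz ≤ fs/2 = 16.25 kHz, appears at 15.5 kHz.
123 kHz mod fs = 25.5 kHz.
25.5 kHz > fs/2 = 16.25 kHz, folds to fs − 25.5 kHz = 7 kHz.
49 kHz mod fs = 16.5 kHz.
16.5 kHz > fs/2 = 16.25 kHz, folds to fs − 16.5 kHz = 16 kHz.
Distinct values: {7 kHz, 15.5 kHz, 16 kHz} → 3.

3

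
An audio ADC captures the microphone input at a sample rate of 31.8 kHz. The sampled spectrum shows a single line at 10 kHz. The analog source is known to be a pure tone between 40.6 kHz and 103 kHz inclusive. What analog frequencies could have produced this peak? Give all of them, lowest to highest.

Frequencies that alias to 10 kHz are k·fs ± 10 kHz for integer k ≥ 0.
k=0: 10 kHz.
k=1: 21.8 kHz, 41.8 kHz.
k=2: 53.6 kHz, 73.6 kHz.
k=3: 85.4 kHz, 105.4 kHz.
k=4: 117.2 kHz, 137.2 kHz.
Within [40.6 kHz, 103 kHz]: 41.8 kHz, 53.6 kHz, 73.6 kHz, 85.4 kHz.

41.8 kHz, 53.6 kHz, 73.6 kHz, 85.4 kHz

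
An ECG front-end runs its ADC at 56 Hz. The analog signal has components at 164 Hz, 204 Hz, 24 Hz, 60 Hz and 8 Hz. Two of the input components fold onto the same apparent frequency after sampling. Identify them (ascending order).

fs/2 = 28 Hz.
164 Hz mod fs = 52 Hz.
52 Hz > fs/2 = 28 Hz, folds to fs − 52 Hz = 4 Hz.
204 Hz mod fs = 36 Hz.
36 Hz > fs/2 = 28 Hz, folds to fs − 36 Hz = 20 Hz.
24 Hz ≤ fs/2 = 28 Hz, passes unchanged.
60 Hz mod fs = 4 Hz.
4 Hz ≤ fs/2 = 28 Hz, appears at 4 Hz.
8 Hz ≤ fs/2 = 28 Hz, passes unchanged.
60 Hz and 164 Hz both map to 4 Hz.

60 Hz, 164 Hz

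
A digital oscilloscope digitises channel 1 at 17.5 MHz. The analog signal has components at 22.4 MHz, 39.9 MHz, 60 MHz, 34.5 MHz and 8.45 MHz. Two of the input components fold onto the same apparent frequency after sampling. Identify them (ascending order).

22.4 MHz, 39.9 MHz

fs/2 = 8.75 MHz.
22.4 MHz mod fs = 4.9 MHz.
4.9 MHz ≤ fs/2 = 8.75 MHz, appears at 4.9 MHz.
39.9 MHz mod fs = 4.9 MHz.
4.9 MHz ≤ fs/2 = 8.75 MHz, appears at 4.9 MHz.
60 MHz mod fs = 7.5 MHz.
7.5 MHz ≤ fs/2 = 8.75 MHz, appears at 7.5 MHz.
34.5 MHz mod fs = 17 MHz.
17 MHz > fs/2 = 8.75 MHz, folds to fs − 17 MHz = 0.5 MHz.
8.45 MHz ≤ fs/2 = 8.75 MHz, passes unchanged.
22.4 MHz and 39.9 MHz both map to 4.9 MHz.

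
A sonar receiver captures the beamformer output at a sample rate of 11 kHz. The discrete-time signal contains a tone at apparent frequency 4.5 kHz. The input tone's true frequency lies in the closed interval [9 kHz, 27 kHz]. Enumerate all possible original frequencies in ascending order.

Frequencies that alias to 4.5 kHz are k·fs ± 4.5 kHz for integer k ≥ 0.
k=0: 4.5 kHz.
k=1: 6.5 kHz, 15.5 kHz.
k=2: 17.5 kHz, 26.5 kHz.
k=3: 28.5 kHz, 37.5 kHz.
Within [9 kHz, 27 kHz]: 15.5 kHz, 17.5 kHz, 26.5 kHz.

15.5 kHz, 17.5 kHz, 26.5 kHz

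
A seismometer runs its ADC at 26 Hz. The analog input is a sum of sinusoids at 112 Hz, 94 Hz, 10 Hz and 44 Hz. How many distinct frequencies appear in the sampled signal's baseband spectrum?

2

fs/2 = 13 Hz.
112 Hz mod fs = 8 Hz.
8 Hz ≤ fs/2 = 13 Hz, appears at 8 Hz.
94 Hz mod fs = 16 Hz.
16 Hz > fs/2 = 13 Hz, folds to fs − 16 Hz = 10 Hz.
10 Hz ≤ fs/2 = 13 Hz, passes unchanged.
44 Hz mod fs = 18 Hz.
18 Hz > fs/2 = 13 Hz, folds to fs − 18 Hz = 8 Hz.
Distinct values: {8 Hz, 10 Hz} → 2.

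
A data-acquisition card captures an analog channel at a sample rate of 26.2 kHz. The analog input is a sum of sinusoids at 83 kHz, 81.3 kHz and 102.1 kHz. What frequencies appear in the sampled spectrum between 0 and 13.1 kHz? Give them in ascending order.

fs/2 = 13.1 kHz.
83 kHz mod fs = 4.4 kHz.
4.4 kHz ≤ fs/2 = 13.1 kHz, appears at 4.4 kHz.
81.3 kHz mod fs = 2.7 kHz.
2.7 kHz ≤ fs/2 = 13.1 kHz, appears at 2.7 kHz.
102.1 kHz mod fs = 23.5 kHz.
23.5 kHz > fs/2 = 13.1 kHz, folds to fs − 23.5 kHz = 2.7 kHz.
Distinct values: {2.7 kHz, 4.4 kHz}.

2.7 kHz, 4.4 kHz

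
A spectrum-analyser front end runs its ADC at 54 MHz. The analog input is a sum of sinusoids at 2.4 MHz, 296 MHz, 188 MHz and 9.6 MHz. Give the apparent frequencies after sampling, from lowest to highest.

2.4 MHz, 9.6 MHz, 26 MHz

fs/2 = 27 MHz.
2.4 MHz ≤ fs/2 = 27 MHz, passes unchanged.
296 MHz mod fs = 26 MHz.
26 MHz ≤ fs/2 = 27 MHz, appears at 26 MHz.
188 MHz mod fs = 26 MHz.
26 MHz ≤ fs/2 = 27 MHz, appears at 26 MHz.
9.6 MHz ≤ fs/2 = 27 MHz, passes unchanged.
Distinct values: {2.4 MHz, 9.6 MHz, 26 MHz}.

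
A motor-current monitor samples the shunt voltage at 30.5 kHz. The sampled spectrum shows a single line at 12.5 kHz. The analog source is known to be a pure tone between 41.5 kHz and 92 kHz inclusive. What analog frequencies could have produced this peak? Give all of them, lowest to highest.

43 kHz, 48.5 kHz, 73.5 kHz, 79 kHz

Frequencies that alias to 12.5 kHz are k·fs ± 12.5 kHz for integer k ≥ 0.
k=0: 12.5 kHz.
k=1: 18 kHz, 43 kHz.
k=2: 48.5 kHz, 73.5 kHz.
k=3: 79 kHz, 104 kHz.
k=4: 109.5 kHz, 134.5 kHz.
Within [41.5 kHz, 92 kHz]: 43 kHz, 48.5 kHz, 73.5 kHz, 79 kHz.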